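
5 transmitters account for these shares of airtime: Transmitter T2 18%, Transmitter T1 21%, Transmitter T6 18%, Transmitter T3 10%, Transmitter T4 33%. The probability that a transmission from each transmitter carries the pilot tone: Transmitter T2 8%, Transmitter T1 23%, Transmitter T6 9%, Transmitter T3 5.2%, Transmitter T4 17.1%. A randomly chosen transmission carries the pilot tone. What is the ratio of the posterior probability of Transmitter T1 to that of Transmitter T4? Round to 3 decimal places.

0.856

Unnormalized posteriors (prior × likelihood):
  Transmitter T2: 0.18 × 0.08 = 0.0144
  Transmitter T1: 0.21 × 0.23 = 0.0483
  Transmitter T6: 0.18 × 0.09 = 0.0162
  Transmitter T3: 0.1 × 0.052 = 0.0052
  Transmitter T4: 0.33 × 0.171 = 0.05643
Total = 0.14053.
The ratio is 0.0483 / 0.05643 (the normalizer cancels) = 0.856.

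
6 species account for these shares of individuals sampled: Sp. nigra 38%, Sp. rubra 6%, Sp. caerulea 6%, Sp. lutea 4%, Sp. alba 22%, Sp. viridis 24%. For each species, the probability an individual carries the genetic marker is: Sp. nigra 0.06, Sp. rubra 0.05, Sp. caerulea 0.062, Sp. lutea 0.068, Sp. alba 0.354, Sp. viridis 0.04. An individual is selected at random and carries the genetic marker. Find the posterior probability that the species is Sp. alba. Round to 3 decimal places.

0.651

Compute prior × likelihood for every hypothesis:
  Sp. nigra: 0.38 × 0.06 = 0.0228
  Sp. rubra: 0.06 × 0.05 = 0.003
  Sp. caerulea: 0.06 × 0.062 = 0.00372
  Sp. lutea: 0.04 × 0.068 = 0.00272
  Sp. alba: 0.22 × 0.354 = 0.07788
  Sp. viridis: 0.24 × 0.04 = 0.0096
Normalizing constant = 0.11972.
P(Sp. alba | evidence) = 0.07788 / 0.11972 ≈ 0.651.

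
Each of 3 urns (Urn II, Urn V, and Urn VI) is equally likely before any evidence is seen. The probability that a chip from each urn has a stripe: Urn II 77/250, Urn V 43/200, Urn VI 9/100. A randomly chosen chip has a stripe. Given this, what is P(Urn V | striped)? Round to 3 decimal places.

0.351

With a uniform prior (1/3 each), posterior ∝ likelihood:
  Urn II: 0.308
  Urn V: 0.215
  Urn VI: 0.09
Normalizing constant = 0.613.
P(Urn V | evidence) = 0.215 / 0.613 ≈ 0.351.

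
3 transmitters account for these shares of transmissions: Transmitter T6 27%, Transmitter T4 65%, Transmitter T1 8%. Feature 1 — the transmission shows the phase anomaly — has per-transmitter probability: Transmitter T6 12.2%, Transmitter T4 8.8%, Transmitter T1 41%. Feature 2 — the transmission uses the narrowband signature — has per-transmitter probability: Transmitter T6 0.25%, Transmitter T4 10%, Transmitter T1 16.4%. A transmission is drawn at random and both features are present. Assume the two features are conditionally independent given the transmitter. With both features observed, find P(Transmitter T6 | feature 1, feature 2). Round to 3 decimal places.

Prior × likelihood for each hypothesis:
  Transmitter T6: 0.27 × 0.122 × 0.0025 = 0.00008235
  Transmitter T4: 0.65 × 0.088 × 0.1 = 0.00572
  Transmitter T1: 0.08 × 0.41 × 0.164 = 0.0053792
Total = 0.01118155.
P(Transmitter T6 | evidence) = 0.00008235 / 0.01118155 ≈ 0.007.

0.007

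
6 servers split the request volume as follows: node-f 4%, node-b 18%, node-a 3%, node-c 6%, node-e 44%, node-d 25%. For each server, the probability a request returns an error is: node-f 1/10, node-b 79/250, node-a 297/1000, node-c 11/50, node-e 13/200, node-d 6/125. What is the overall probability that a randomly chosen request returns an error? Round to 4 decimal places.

By Bayes' rule, posterior ∝ prior × likelihood:
  node-f: 0.04 × 0.1 = 0.004
  node-b: 0.18 × 0.316 = 0.05688
  node-a: 0.03 × 0.297 = 0.00891
  node-c: 0.06 × 0.22 = 0.0132
  node-e: 0.44 × 0.065 = 0.0286
  node-d: 0.25 × 0.048 = 0.012
P(error) = 0.004 + 0.05688 + 0.00891 + 0.0132 + 0.0286 + 0.012 = 0.12359 → 0.1236.

0.1236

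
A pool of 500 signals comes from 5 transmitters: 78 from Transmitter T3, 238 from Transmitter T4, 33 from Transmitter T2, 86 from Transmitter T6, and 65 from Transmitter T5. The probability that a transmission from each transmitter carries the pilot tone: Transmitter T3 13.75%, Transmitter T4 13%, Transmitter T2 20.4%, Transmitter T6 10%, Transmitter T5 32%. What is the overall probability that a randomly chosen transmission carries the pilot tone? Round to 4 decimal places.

By Bayes' rule, posterior ∝ prior × likelihood:
  Transmitter T3: 0.156 × 0.1375 = 0.02145
  Transmitter T4: 0.476 × 0.13 = 0.06188
  Transmitter T2: 0.066 × 0.204 = 0.013464
  Transmitter T6: 0.172 × 0.1 = 0.0172
  Transmitter T5: 0.13 × 0.32 = 0.0416
P(pilot) = 0.02145 + 0.06188 + 0.013464 + 0.0172 + 0.0416 = 0.155594 → 0.1556.

0.1556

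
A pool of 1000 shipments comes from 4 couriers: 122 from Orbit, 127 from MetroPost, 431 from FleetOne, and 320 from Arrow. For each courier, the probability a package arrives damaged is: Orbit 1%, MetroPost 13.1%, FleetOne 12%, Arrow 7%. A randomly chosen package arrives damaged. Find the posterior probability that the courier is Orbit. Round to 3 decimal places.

0.013

By Bayes' rule, posterior ∝ prior × likelihood:
  Orbit: 0.122 × 0.01 = 0.00122
  MetroPost: 0.127 × 0.131 = 0.016637
  FleetOne: 0.431 × 0.12 = 0.05172
  Arrow: 0.32 × 0.07 = 0.0224
Sum = 0.091977.
P(Orbit | evidence) = 0.00122 / 0.091977 ≈ 0.013.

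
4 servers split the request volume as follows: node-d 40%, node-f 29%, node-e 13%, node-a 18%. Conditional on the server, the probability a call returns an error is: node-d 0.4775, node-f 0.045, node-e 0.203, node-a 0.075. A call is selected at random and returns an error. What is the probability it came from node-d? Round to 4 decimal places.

0.7830

Compute prior × likelihood for every hypothesis:
  node-d: 0.4 × 0.4775 = 0.191
  node-f: 0.29 × 0.045 = 0.01305
  node-e: 0.13 × 0.203 = 0.02639
  node-a: 0.18 × 0.075 = 0.0135
Total = 0.24394.
P(node-d | evidence) = 0.191 / 0.24394 ≈ 0.7830.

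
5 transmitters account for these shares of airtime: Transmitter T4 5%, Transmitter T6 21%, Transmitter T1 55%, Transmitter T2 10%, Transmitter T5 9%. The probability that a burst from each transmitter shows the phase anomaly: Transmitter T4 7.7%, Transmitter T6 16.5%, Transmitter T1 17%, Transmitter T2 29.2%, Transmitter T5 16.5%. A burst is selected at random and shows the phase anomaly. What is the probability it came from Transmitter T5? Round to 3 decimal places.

0.084

Unnormalized posteriors (prior × likelihood):
  Transmitter T4: 0.05 × 0.077 = 0.00385
  Transmitter T6: 0.21 × 0.165 = 0.03465
  Transmitter T1: 0.55 × 0.17 = 0.0935
  Transmitter T2: 0.1 × 0.292 = 0.0292
  Transmitter T5: 0.09 × 0.165 = 0.01485
Sum = 0.17605.
P(Transmitter T5 | evidence) = 0.01485 / 0.17605 ≈ 0.084.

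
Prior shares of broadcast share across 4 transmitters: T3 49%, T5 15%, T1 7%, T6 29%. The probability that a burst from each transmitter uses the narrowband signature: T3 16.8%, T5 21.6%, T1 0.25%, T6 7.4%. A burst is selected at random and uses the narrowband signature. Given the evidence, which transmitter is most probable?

Unnormalized posteriors (prior × likelihood):
  T3: 0.49 × 0.168 = 0.08232
  T5: 0.15 × 0.216 = 0.0324
  T1: 0.07 × 0.0025 = 0.000175
  T6: 0.29 × 0.074 = 0.02146
Total = 0.136355.
Largest term belongs to T3, so T3 is most probable.

T3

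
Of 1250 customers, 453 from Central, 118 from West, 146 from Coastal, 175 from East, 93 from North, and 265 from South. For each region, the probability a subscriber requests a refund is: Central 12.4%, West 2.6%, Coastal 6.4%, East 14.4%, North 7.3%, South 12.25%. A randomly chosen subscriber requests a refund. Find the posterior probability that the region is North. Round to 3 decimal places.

Unnormalized posteriors (prior × likelihood):
  Central: 0.3624 × 0.124 = 0.0449376
  West: 0.0944 × 0.026 = 0.0024544
  Coastal: 0.1168 × 0.064 = 0.0074752
  East: 0.14 × 0.144 = 0.02016
  North: 0.0744 × 0.073 = 0.0054312
  South: 0.212 × 0.1225 = 0.02597
Total = 0.1064284.
P(North | evidence) = 0.0054312 / 0.1064284 ≈ 0.051.

0.051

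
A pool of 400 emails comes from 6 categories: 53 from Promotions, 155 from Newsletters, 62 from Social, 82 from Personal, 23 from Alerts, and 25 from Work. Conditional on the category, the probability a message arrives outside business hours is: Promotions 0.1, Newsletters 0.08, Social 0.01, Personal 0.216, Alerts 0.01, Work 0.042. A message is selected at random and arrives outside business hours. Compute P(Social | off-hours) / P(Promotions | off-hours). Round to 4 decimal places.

0.1170

Prior × likelihood for each hypothesis:
  Promotions: 0.1325 × 0.1 = 0.01325
  Newsletters: 0.3875 × 0.08 = 0.031
  Social: 0.155 × 0.01 = 0.00155
  Personal: 0.205 × 0.216 = 0.04428
  Alerts: 0.0575 × 0.01 = 0.000575
  Work: 0.0625 × 0.042 = 0.002625
Normalizing constant = 0.09328.
The ratio is 0.00155 / 0.01325 (the normalizer cancels) = 0.1170.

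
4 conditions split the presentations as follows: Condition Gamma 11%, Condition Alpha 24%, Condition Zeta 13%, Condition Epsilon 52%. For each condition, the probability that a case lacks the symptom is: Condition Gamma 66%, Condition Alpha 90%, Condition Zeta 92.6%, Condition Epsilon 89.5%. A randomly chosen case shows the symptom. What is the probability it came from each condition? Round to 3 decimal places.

Condition Gamma 0.298, Condition Alpha 0.191, Condition Zeta 0.077, Condition Epsilon 0.435

Taking complements, P(symptomatic | each) = Condition Gamma 0.34, Condition Alpha 0.1, Condition Zeta 0.074, Condition Epsilon 0.105.
Compute prior × likelihood for every hypothesis:
  Condition Gamma: 0.11 × 0.34 = 0.0374
  Condition Alpha: 0.24 × 0.1 = 0.024
  Condition Zeta: 0.13 × 0.074 = 0.00962
  Condition Epsilon: 0.52 × 0.105 = 0.0546
Total = 0.12562.
P(Condition Gamma | symptomatic) = 0.0374/0.12562 ≈ 0.298
P(Condition Alpha | symptomatic) = 0.024/0.12562 ≈ 0.191
P(Condition Zeta | symptomatic) = 0.00962/0.12562 ≈ 0.077
P(Condition Epsilon | symptomatic) = 0.0546/0.12562 ≈ 0.435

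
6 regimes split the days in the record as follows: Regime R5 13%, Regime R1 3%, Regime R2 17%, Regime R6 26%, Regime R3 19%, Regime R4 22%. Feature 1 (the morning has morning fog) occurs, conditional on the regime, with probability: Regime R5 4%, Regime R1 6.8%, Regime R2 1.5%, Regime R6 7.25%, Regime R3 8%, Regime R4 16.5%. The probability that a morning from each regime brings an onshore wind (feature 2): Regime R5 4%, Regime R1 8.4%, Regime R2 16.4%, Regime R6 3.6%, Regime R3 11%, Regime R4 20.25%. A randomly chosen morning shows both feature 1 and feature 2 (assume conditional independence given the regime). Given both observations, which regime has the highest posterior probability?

Prior × likelihood for each hypothesis:
  Regime R5: 0.13 × 0.04 × 0.04 = 0.000208
  Regime R1: 0.03 × 0.068 × 0.084 = 0.00017136
  Regime R2: 0.17 × 0.015 × 0.164 = 0.0004182
  Regime R6: 0.26 × 0.0725 × 0.036 = 0.0006786
  Regime R3: 0.19 × 0.08 × 0.11 = 0.001672
  Regime R4: 0.22 × 0.165 × 0.2025 = 0.00735075
Sum = 0.01049891.
Largest term belongs to Regime R4, so Regime R4 is most probable.

Regime R4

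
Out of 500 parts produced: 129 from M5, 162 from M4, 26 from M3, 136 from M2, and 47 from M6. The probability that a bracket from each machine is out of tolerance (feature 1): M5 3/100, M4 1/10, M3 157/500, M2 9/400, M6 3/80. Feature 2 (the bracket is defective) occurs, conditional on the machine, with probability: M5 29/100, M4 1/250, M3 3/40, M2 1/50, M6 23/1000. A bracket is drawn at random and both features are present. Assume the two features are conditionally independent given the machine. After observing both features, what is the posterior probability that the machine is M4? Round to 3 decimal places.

0.034

By Bayes' rule, posterior ∝ prior × likelihood:
  M5: 0.258 × 0.03 × 0.29 = 0.0022446
  M4: 0.324 × 0.1 × 0.004 = 0.0001296
  M3: 0.052 × 0.314 × 0.075 = 0.0012246
  M2: 0.272 × 0.0225 × 0.02 = 0.0001224
  M6: 0.094 × 0.0375 × 0.023 = 0.000081075
Total = 0.003802275.
P(M4 | evidence) = 0.0001296 / 0.003802275 ≈ 0.034.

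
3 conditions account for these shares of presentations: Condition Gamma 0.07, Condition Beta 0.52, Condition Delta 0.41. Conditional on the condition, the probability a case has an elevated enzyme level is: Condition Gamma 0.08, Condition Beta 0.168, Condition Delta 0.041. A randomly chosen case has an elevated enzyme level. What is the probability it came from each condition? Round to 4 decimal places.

Compute prior × likelihood for every hypothesis:
  Condition Gamma: 0.07 × 0.08 = 0.0056
  Condition Beta: 0.52 × 0.168 = 0.08736
  Condition Delta: 0.41 × 0.041 = 0.01681
Total = 0.10977.
P(Condition Gamma | elevated) = 0.0056/0.10977 ≈ 0.0510
P(Condition Beta | elevated) = 0.08736/0.10977 ≈ 0.7958
P(Condition Delta | elevated) = 0.01681/0.10977 ≈ 0.1531
(Check: 0.0510+0.7958+0.1531 = 0.9999.)

Condition Gamma 0.0510, Condition Beta 0.7958, Condition Delta 0.1531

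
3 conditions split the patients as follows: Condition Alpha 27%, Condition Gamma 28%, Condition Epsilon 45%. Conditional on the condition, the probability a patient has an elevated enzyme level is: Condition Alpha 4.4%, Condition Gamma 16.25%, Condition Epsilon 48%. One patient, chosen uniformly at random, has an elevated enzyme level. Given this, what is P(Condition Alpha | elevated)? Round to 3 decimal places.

Unnormalized posteriors (prior × likelihood):
  Condition Alpha: 0.27 × 0.044 = 0.01188
  Condition Gamma: 0.28 × 0.1625 = 0.0455
  Condition Epsilon: 0.45 × 0.48 = 0.216
Total = 0.27338.
P(Condition Alpha | evidence) = 0.01188 / 0.27338 ≈ 0.043.

0.043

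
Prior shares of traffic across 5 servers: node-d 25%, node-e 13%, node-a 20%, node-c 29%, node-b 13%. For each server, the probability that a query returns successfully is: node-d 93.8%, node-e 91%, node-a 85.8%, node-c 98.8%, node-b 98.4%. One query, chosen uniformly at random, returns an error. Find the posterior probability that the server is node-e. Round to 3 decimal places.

Taking complements, P(error | each) = node-d 0.062, node-e 0.09, node-a 0.142, node-c 0.012, node-b 0.016.
Compute prior × likelihood for every hypothesis:
  node-d: 0.25 × 0.062 = 0.0155
  node-e: 0.13 × 0.09 = 0.0117
  node-a: 0.2 × 0.142 = 0.0284
  node-c: 0.29 × 0.012 = 0.00348
  node-b: 0.13 × 0.016 = 0.00208
Total = 0.06116.
P(node-e | evidence) = 0.0117 / 0.06116 ≈ 0.191.

0.191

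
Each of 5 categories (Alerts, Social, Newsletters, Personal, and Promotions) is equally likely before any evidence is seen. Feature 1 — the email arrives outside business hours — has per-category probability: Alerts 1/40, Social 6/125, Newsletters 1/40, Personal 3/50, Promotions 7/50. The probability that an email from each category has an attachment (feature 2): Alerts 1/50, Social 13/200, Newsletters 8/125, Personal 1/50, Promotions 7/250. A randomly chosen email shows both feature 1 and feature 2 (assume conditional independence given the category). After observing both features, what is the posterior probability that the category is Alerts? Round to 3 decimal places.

0.048

With a uniform prior (1/5 each), posterior ∝ likelihood:
  Alerts: 0.025 × 0.02 = 0.0005
  Social: 0.048 × 0.065 = 0.00312
  Newsletters: 0.025 × 0.064 = 0.0016
  Personal: 0.06 × 0.02 = 0.0012
  Promotions: 0.14 × 0.028 = 0.00392
Sum = 0.01034.
P(Alerts | evidence) = 0.0005 / 0.01034 ≈ 0.048.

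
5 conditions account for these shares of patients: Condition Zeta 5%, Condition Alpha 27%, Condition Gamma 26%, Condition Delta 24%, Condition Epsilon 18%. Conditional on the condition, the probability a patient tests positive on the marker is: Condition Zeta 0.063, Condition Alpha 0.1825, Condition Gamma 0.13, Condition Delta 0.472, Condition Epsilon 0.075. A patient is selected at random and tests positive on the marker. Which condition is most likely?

Condition Delta

Unnormalized posteriors (prior × likelihood):
  Condition Zeta: 0.05 × 0.063 = 0.00315
  Condition Alpha: 0.27 × 0.1825 = 0.049275
  Condition Gamma: 0.26 × 0.13 = 0.0338
  Condition Delta: 0.24 × 0.472 = 0.11328
  Condition Epsilon: 0.18 × 0.075 = 0.0135
Total = 0.213005.
Largest term belongs to Condition Delta, so Condition Delta is most probable.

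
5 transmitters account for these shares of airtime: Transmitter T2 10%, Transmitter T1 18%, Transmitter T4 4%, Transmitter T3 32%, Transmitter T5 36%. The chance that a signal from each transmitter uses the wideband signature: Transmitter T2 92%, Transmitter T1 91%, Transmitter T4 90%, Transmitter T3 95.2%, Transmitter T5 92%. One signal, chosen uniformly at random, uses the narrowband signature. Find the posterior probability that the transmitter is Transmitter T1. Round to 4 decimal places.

Taking complements, P(narrowband | each) = Transmitter T2 0.08, Transmitter T1 0.09, Transmitter T4 0.1, Transmitter T3 0.048, Transmitter T5 0.08.
Compute prior × likelihood for every hypothesis:
  Transmitter T2: 0.1 × 0.08 = 0.008
  Transmitter T1: 0.18 × 0.09 = 0.0162
  Transmitter T4: 0.04 × 0.1 = 0.004
  Transmitter T3: 0.32 × 0.048 = 0.01536
  Transmitter T5: 0.36 × 0.08 = 0.0288
Normalizing constant = 0.07236.
P(Transmitter T1 | evidence) = 0.0162 / 0.07236 ≈ 0.2239.

0.2239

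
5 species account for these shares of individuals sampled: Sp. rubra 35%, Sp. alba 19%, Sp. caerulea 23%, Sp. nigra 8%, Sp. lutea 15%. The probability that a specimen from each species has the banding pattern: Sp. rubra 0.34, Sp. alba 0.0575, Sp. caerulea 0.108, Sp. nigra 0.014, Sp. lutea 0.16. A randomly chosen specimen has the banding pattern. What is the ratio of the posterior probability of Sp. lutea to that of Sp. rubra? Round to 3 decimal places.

Prior × likelihood for each hypothesis:
  Sp. rubra: 0.35 × 0.34 = 0.119
  Sp. alba: 0.19 × 0.0575 = 0.010925
  Sp. caerulea: 0.23 × 0.108 = 0.02484
  Sp. nigra: 0.08 × 0.014 = 0.00112
  Sp. lutea: 0.15 × 0.16 = 0.024
Sum = 0.179885.
The ratio is 0.024 / 0.119 (the normalizer cancels) = 0.202.

0.202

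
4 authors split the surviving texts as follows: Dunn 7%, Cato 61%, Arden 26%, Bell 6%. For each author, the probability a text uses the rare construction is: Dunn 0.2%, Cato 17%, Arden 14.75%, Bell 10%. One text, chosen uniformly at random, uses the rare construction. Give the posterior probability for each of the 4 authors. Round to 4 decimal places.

Prior × likelihood for each hypothesis:
  Dunn: 0.07 × 0.002 = 0.00014
  Cato: 0.61 × 0.17 = 0.1037
  Arden: 0.26 × 0.1475 = 0.03835
  Bell: 0.06 × 0.1 = 0.006
Total = 0.14819.
P(Dunn | rare-form) = 0.00014/0.14819 ≈ 0.0009
P(Cato | rare-form) = 0.1037/0.14819 ≈ 0.6998
P(Arden | rare-form) = 0.03835/0.14819 ≈ 0.2588
P(Bell | rare-form) = 0.006/0.14819 ≈ 0.0405
(Check: 0.0009+0.6998+0.2588+0.0405 = 1.0000.)

Dunn 0.0009, Cato 0.6998, Arden 0.2588, Bell 0.0405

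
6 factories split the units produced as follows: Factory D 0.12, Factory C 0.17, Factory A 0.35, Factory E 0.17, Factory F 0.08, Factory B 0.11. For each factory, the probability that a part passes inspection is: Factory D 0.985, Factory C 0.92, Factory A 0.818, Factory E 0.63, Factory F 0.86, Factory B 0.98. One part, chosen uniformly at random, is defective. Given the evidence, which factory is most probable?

Factory A

Taking complements, P(defective | each) = Factory D 0.015, Factory C 0.08, Factory A 0.182, Factory E 0.37, Factory F 0.14, Factory B 0.02.
Compute prior × likelihood for every hypothesis:
  Factory D: 0.12 × 0.015 = 0.0018
  Factory C: 0.17 × 0.08 = 0.0136
  Factory A: 0.35 × 0.182 = 0.0637
  Factory E: 0.17 × 0.37 = 0.0629
  Factory F: 0.08 × 0.14 = 0.0112
  Factory B: 0.11 × 0.02 = 0.0022
Sum = 0.1554.
Largest term belongs to Factory A, so Factory A is most probable.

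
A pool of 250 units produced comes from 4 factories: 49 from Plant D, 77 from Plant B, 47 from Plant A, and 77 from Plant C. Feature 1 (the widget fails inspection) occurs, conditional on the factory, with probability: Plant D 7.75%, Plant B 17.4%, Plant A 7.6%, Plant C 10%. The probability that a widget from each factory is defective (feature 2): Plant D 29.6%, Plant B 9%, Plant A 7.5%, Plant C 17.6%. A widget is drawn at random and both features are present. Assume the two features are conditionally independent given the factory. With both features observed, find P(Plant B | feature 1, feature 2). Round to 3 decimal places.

Prior × likelihood for each hypothesis:
  Plant D: 0.196 × 0.0775 × 0.296 = 0.00449624
  Plant B: 0.308 × 0.174 × 0.09 = 0.00482328
  Plant A: 0.188 × 0.076 × 0.075 = 0.0010716
  Plant C: 0.308 × 0.1 × 0.176 = 0.0054208
Normalizing constant = 0.01581192.
P(Plant B | evidence) = 0.00482328 / 0.01581192 ≈ 0.305.

0.305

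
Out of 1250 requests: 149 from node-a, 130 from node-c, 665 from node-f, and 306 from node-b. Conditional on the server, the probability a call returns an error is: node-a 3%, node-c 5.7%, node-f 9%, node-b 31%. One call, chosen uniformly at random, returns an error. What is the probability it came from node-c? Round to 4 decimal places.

0.0445

Unnormalized posteriors (prior × likelihood):
  node-a: 0.1192 × 0.03 = 0.003576
  node-c: 0.104 × 0.057 = 0.005928
  node-f: 0.532 × 0.09 = 0.04788
  node-b: 0.2448 × 0.31 = 0.075888
Normalizing constant = 0.133272.
P(node-c | evidence) = 0.005928 / 0.133272 ≈ 0.0445.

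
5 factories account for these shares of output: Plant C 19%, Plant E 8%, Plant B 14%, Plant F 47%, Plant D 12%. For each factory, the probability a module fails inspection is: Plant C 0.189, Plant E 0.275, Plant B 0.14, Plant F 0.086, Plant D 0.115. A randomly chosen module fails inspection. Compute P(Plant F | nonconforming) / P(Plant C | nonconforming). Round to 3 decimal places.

1.126

Compute prior × likelihood for every hypothesis:
  Plant C: 0.19 × 0.189 = 0.03591
  Plant E: 0.08 × 0.275 = 0.022
  Plant B: 0.14 × 0.14 = 0.0196
  Plant F: 0.47 × 0.086 = 0.04042
  Plant D: 0.12 × 0.115 = 0.0138
Sum = 0.13173.
The ratio is 0.04042 / 0.03591 (the normalizer cancels) = 1.126.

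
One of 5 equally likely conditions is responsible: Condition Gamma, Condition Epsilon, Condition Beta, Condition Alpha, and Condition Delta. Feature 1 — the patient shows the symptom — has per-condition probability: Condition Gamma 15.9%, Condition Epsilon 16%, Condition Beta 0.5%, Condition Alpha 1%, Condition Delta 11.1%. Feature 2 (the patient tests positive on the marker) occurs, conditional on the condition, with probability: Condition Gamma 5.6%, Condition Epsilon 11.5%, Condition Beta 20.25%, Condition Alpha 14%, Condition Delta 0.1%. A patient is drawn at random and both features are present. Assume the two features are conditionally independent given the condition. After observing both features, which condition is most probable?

Since the prior is uniform, the posterior is proportional to the likelihood:
  Condition Gamma: 0.159 × 0.056 = 0.008904
  Condition Epsilon: 0.16 × 0.115 = 0.0184
  Condition Beta: 0.005 × 0.2025 = 0.0010125
  Condition Alpha: 0.01 × 0.14 = 0.0014
  Condition Delta: 0.111 × 0.001 = 0.000111
Total = 0.0298275.
Largest term belongs to Condition Epsilon, so Condition Epsilon is most probable.

Condition Epsilon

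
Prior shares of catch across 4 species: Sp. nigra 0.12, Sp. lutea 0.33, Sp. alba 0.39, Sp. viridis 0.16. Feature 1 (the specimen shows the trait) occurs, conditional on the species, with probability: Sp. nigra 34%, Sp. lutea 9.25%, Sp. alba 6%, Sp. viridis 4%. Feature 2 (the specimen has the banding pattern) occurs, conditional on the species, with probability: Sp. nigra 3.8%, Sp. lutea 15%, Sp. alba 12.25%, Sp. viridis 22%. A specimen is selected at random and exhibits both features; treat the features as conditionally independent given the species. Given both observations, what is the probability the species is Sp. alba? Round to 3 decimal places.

0.276

Compute prior × likelihood for every hypothesis:
  Sp. nigra: 0.12 × 0.34 × 0.038 = 0.0015504
  Sp. lutea: 0.33 × 0.0925 × 0.15 = 0.00457875
  Sp. alba: 0.39 × 0.06 × 0.1225 = 0.0028665
  Sp. viridis: 0.16 × 0.04 × 0.22 = 0.001408
Normalizing constant = 0.01040365.
P(Sp. alba | evidence) = 0.0028665 / 0.01040365 ≈ 0.276.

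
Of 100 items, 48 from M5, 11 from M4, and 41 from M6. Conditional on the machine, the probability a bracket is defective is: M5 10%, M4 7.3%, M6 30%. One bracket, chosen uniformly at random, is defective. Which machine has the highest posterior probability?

M6

Prior × likelihood for each hypothesis:
  M5: 0.48 × 0.1 = 0.048
  M4: 0.11 × 0.073 = 0.00803
  M6: 0.41 × 0.3 = 0.123
Sum = 0.17903.
Largest term belongs to M6, so M6 is most probable.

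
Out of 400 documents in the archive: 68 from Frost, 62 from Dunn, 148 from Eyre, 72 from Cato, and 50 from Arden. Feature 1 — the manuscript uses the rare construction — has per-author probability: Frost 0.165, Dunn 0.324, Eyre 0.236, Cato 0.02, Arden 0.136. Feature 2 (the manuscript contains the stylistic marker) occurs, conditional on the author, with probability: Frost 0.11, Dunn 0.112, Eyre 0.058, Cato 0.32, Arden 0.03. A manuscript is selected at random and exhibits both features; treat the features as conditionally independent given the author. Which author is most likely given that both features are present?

Compute prior × likelihood for every hypothesis:
  Frost: 0.17 × 0.165 × 0.11 = 0.0030855
  Dunn: 0.155 × 0.324 × 0.112 = 0.00562464
  Eyre: 0.37 × 0.236 × 0.058 = 0.00506456
  Cato: 0.18 × 0.02 × 0.32 = 0.001152
  Arden: 0.125 × 0.136 × 0.03 = 0.00051
Total = 0.0154367.
Largest term belongs to Dunn, so Dunn is most probable.

Dunn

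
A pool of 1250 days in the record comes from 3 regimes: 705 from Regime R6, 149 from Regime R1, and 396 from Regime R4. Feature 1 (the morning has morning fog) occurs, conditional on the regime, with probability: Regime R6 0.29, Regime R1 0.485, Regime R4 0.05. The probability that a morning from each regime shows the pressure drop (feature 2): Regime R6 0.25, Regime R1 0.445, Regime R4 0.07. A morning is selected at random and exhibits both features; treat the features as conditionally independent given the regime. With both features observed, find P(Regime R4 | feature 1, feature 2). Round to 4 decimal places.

0.0164

Compute prior × likelihood for every hypothesis:
  Regime R6: 0.564 × 0.29 × 0.25 = 0.04089
  Regime R1: 0.1192 × 0.485 × 0.445 = 0.02572634
  Regime R4: 0.3168 × 0.05 × 0.07 = 0.0011088
Normalizing constant = 0.06772514.
P(Regime R4 | evidence) = 0.0011088 / 0.06772514 ≈ 0.0164.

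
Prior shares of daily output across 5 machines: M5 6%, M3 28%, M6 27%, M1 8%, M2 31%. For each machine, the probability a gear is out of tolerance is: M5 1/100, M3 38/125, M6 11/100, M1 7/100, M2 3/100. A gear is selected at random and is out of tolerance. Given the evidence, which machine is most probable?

Unnormalized posteriors (prior × likelihood):
  M5: 0.06 × 0.01 = 0.0006
  M3: 0.28 × 0.304 = 0.08512
  M6: 0.27 × 0.11 = 0.0297
  M1: 0.08 × 0.07 = 0.0056
  M2: 0.31 × 0.03 = 0.0093
Sum = 0.13032.
Largest term belongs to M3, so M3 is most probable.

M3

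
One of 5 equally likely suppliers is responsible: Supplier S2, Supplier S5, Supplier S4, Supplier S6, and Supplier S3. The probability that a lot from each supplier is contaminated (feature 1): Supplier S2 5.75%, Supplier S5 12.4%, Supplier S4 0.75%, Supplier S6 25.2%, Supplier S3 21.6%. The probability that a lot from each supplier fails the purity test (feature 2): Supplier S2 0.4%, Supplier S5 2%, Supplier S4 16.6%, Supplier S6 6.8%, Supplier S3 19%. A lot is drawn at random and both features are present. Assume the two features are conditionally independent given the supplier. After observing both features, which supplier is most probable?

Since the prior is uniform, the posterior is proportional to the likelihood:
  Supplier S2: 0.0575 × 0.004 = 0.00023
  Supplier S5: 0.124 × 0.02 = 0.00248
  Supplier S4: 0.0075 × 0.166 = 0.001245
  Supplier S6: 0.252 × 0.068 = 0.017136
  Supplier S3: 0.216 × 0.19 = 0.04104
Sum = 0.062131.
Largest term belongs to Supplier S3, so Supplier S3 is most probable.

Supplier S3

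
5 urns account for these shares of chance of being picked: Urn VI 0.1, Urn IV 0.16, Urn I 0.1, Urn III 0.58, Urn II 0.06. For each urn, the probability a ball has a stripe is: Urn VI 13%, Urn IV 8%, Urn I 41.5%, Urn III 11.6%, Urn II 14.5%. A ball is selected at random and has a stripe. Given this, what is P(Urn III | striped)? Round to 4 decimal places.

0.4696

Unnormalized posteriors (prior × likelihood):
  Urn VI: 0.1 × 0.13 = 0.013
  Urn IV: 0.16 × 0.08 = 0.0128
  Urn I: 0.1 × 0.415 = 0.0415
  Urn III: 0.58 × 0.116 = 0.06728
  Urn II: 0.06 × 0.145 = 0.0087
Sum = 0.14328.
P(Urn III | evidence) = 0.06728 / 0.14328 ≈ 0.4696.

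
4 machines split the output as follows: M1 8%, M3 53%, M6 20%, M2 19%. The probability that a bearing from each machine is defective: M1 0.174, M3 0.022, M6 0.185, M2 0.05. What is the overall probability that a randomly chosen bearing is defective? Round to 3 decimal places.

Unnormalized posteriors (prior × likelihood):
  M1: 0.08 × 0.174 = 0.01392
  M3: 0.53 × 0.022 = 0.01166
  M6: 0.2 × 0.185 = 0.037
  M2: 0.19 × 0.05 = 0.0095
P(defective) = 0.01392 + 0.01166 + 0.037 + 0.0095 = 0.07208 → 0.072.

0.072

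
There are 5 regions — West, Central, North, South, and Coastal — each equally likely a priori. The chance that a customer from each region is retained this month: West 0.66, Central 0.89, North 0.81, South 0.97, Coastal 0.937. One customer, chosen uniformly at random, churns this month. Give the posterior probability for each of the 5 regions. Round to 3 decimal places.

West 0.464, Central 0.150, North 0.259, South 0.041, Coastal 0.086

Taking complements, P(churn | each) = West 0.34, Central 0.11, North 0.19, South 0.03, Coastal 0.063.
With a uniform prior (1/5 each), posterior ∝ likelihood:
  West: 0.34
  Central: 0.11
  North: 0.19
  South: 0.03
  Coastal: 0.063
Sum = 0.733.
P(West | churn) = 0.34/0.733 ≈ 0.464
P(Central | churn) = 0.11/0.733 ≈ 0.150
P(North | churn) = 0.19/0.733 ≈ 0.259
P(South | churn) = 0.03/0.733 ≈ 0.041
P(Coastal | churn) = 0.063/0.733 ≈ 0.086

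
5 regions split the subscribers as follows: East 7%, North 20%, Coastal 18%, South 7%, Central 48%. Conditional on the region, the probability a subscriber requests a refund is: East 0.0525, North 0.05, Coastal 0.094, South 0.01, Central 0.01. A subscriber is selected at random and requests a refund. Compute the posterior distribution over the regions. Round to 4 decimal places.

East 0.1018, North 0.2770, Coastal 0.4688, South 0.0194, Central 0.1330

Compute prior × likelihood for every hypothesis:
  East: 0.07 × 0.0525 = 0.003675
  North: 0.2 × 0.05 = 0.01
  Coastal: 0.18 × 0.094 = 0.01692
  South: 0.07 × 0.01 = 0.0007
  Central: 0.48 × 0.01 = 0.0048
Total = 0.036095.
P(East | refund) = 0.003675/0.036095 ≈ 0.1018
P(North | refund) = 0.01/0.036095 ≈ 0.2770
P(Coastal | refund) = 0.01692/0.036095 ≈ 0.4688
P(South | refund) = 0.0007/0.036095 ≈ 0.0194
P(Central | refund) = 0.0048/0.036095 ≈ 0.1330
(Check: 0.1018+0.2770+0.4688+0.0194+0.1330 = 1.0000.)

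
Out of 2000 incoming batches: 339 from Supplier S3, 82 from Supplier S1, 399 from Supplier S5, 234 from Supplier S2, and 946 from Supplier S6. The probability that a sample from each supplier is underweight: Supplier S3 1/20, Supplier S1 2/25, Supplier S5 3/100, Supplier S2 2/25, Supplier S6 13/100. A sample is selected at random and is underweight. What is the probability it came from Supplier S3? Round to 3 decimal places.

Prior × likelihood for each hypothesis:
  Supplier S3: 0.1695 × 0.05 = 0.008475
  Supplier S1: 0.041 × 0.08 = 0.00328
  Supplier S5: 0.1995 × 0.03 = 0.005985
  Supplier S2: 0.117 × 0.08 = 0.00936
  Supplier S6: 0.473 × 0.13 = 0.06149
Normalizing constant = 0.08859.
P(Supplier S3 | evidence) = 0.008475 / 0.08859 ≈ 0.096.

0.096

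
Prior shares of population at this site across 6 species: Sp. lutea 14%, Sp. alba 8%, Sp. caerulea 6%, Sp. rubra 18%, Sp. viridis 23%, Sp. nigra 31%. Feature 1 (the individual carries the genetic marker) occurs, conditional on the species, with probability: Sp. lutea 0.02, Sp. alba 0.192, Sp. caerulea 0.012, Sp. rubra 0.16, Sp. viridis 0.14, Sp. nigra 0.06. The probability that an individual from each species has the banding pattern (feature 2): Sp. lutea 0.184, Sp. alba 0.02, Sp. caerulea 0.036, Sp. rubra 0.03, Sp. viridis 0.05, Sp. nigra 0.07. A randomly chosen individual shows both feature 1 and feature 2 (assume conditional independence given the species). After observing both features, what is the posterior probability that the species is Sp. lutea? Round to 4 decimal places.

0.1114

Prior × likelihood for each hypothesis:
  Sp. lutea: 0.14 × 0.02 × 0.184 = 0.0005152
  Sp. alba: 0.08 × 0.192 × 0.02 = 0.0003072
  Sp. caerulea: 0.06 × 0.012 × 0.036 = 0.00002592
  Sp. rubra: 0.18 × 0.16 × 0.03 = 0.000864
  Sp. viridis: 0.23 × 0.14 × 0.05 = 0.00161
  Sp. nigra: 0.31 × 0.06 × 0.07 = 0.001302
Sum = 0.00462432.
P(Sp. lutea | evidence) = 0.0005152 / 0.00462432 ≈ 0.1114.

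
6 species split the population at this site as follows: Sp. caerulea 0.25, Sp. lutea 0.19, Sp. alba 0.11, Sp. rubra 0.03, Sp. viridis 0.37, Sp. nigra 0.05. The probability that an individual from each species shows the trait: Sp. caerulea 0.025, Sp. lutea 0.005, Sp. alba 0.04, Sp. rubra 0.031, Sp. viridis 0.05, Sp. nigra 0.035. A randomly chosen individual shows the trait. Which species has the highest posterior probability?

Compute prior × likelihood for every hypothesis:
  Sp. caerulea: 0.25 × 0.025 = 0.00625
  Sp. lutea: 0.19 × 0.005 = 0.00095
  Sp. alba: 0.11 × 0.04 = 0.0044
  Sp. rubra: 0.03 × 0.031 = 0.00093
  Sp. viridis: 0.37 × 0.05 = 0.0185
  Sp. nigra: 0.05 × 0.035 = 0.00175
Sum = 0.03278.
Largest term belongs to Sp. viridis, so Sp. viridis is most probable.

Sp. viridis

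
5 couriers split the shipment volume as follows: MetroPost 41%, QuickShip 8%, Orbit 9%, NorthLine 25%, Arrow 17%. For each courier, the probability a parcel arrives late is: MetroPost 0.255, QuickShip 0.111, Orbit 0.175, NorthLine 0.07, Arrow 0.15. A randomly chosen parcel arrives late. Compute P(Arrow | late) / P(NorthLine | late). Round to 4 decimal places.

Compute prior × likelihood for every hypothesis:
  MetroPost: 0.41 × 0.255 = 0.10455
  QuickShip: 0.08 × 0.111 = 0.00888
  Orbit: 0.09 × 0.175 = 0.01575
  NorthLine: 0.25 × 0.07 = 0.0175
  Arrow: 0.17 × 0.15 = 0.0255
Sum = 0.17218.
The ratio is 0.0255 / 0.0175 (the normalizer cancels) = 1.4571.

1.4571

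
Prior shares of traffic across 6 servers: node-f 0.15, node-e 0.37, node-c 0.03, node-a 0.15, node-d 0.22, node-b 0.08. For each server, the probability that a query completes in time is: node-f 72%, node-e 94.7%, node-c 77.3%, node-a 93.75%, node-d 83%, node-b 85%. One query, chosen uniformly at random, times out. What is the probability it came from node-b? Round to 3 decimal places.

Taking complements, P(timeout | each) = node-f 0.28, node-e 0.053, node-c 0.227, node-a 0.0625, node-d 0.17, node-b 0.15.
Unnormalized posteriors (prior × likelihood):
  node-f: 0.15 × 0.28 = 0.042
  node-e: 0.37 × 0.053 = 0.01961
  node-c: 0.03 × 0.227 = 0.00681
  node-a: 0.15 × 0.0625 = 0.009375
  node-d: 0.22 × 0.17 = 0.0374
  node-b: 0.08 × 0.15 = 0.012
Sum = 0.127195.
P(node-b | evidence) = 0.012 / 0.127195 ≈ 0.094.

0.094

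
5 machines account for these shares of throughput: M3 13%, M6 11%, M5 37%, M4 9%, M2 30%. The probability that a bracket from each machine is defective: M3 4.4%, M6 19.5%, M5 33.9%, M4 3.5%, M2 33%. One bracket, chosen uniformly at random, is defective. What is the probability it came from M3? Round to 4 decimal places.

0.0225

Prior × likelihood for each hypothesis:
  M3: 0.13 × 0.044 = 0.00572
  M6: 0.11 × 0.195 = 0.02145
  M5: 0.37 × 0.339 = 0.12543
  M4: 0.09 × 0.035 = 0.00315
  M2: 0.3 × 0.33 = 0.099
Normalizing constant = 0.25475.
P(M3 | evidence) = 0.00572 / 0.25475 ≈ 0.0225.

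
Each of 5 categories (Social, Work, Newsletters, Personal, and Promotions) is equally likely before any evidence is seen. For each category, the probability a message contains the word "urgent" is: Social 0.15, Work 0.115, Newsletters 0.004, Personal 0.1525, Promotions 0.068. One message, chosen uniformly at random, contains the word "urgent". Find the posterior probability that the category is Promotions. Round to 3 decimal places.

Since the prior is uniform, the posterior is proportional to the likelihood:
  Social: 0.15
  Work: 0.115
  Newsletters: 0.004
  Personal: 0.1525
  Promotions: 0.068
Total = 0.4895.
P(Promotions | evidence) = 0.068 / 0.4895 ≈ 0.139.

0.139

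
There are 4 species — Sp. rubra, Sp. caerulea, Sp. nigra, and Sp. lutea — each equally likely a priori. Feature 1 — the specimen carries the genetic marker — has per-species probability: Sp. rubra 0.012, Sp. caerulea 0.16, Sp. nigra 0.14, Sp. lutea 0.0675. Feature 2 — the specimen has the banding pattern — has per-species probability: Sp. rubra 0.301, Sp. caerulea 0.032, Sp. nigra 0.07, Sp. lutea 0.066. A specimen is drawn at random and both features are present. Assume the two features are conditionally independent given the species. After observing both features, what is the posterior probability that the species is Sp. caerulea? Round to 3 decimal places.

0.223

With a uniform prior (1/4 each), posterior ∝ likelihood:
  Sp. rubra: 0.012 × 0.301 = 0.003612
  Sp. caerulea: 0.16 × 0.032 = 0.00512
  Sp. nigra: 0.14 × 0.07 = 0.0098
  Sp. lutea: 0.0675 × 0.066 = 0.004455
Sum = 0.022987.
P(Sp. caerulea | evidence) = 0.00512 / 0.022987 ≈ 0.223.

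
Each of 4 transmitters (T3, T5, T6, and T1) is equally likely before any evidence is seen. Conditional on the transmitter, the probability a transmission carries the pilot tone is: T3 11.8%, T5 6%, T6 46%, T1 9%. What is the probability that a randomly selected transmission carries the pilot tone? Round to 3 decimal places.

0.182

With a uniform prior (1/4 each), posterior ∝ likelihood:
  T3: 0.118
  T5: 0.06
  T6: 0.46
  T1: 0.09
P(pilot) = (1/4) × (0.118 + 0.06 + 0.46 + 0.09) = 0.728/4 ≈ 0.182.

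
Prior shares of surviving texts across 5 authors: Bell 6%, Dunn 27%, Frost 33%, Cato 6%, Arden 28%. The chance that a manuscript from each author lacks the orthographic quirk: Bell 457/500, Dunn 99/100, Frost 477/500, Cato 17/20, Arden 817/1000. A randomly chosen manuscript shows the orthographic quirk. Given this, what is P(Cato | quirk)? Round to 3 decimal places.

0.108

Taking complements, P(quirk | each) = Bell 0.086, Dunn 0.01, Frost 0.046, Cato 0.15, Arden 0.183.
Prior × likelihood for each hypothesis:
  Bell: 0.06 × 0.086 = 0.00516
  Dunn: 0.27 × 0.01 = 0.0027
  Frost: 0.33 × 0.046 = 0.01518
  Cato: 0.06 × 0.15 = 0.009
  Arden: 0.28 × 0.183 = 0.05124
Sum = 0.08328.
P(Cato | evidence) = 0.009 / 0.08328 ≈ 0.108.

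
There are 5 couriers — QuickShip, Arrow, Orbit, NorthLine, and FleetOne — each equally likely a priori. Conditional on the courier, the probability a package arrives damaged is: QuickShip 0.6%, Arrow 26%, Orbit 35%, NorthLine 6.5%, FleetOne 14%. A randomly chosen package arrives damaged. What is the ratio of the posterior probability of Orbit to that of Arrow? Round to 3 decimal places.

1.346

With a uniform prior (1/5 each), posterior ∝ likelihood:
  QuickShip: 0.006
  Arrow: 0.26
  Orbit: 0.35
  NorthLine: 0.065
  FleetOne: 0.14
Sum = 0.821.
The ratio is 0.35 / 0.26 (the normalizer cancels) = 1.346.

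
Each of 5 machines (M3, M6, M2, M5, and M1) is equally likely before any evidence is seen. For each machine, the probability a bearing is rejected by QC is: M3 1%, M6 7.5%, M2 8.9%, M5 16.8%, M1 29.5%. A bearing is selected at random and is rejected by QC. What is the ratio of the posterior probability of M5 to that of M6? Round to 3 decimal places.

With a uniform prior (1/5 each), posterior ∝ likelihood:
  M3: 0.01
  M6: 0.075
  M2: 0.089
  M5: 0.168
  M1: 0.295
Total = 0.637.
The ratio is 0.168 / 0.075 (the normalizer cancels) = 2.240.

2.240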